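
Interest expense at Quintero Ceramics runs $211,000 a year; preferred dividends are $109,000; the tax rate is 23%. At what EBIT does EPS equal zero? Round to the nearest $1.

Grossing the preferred dividend up to pre-tax terms: $109,000 / (1 − 0.23) = $141,558.44.
Financial break-even EBIT = interest + D_p ÷ (1 − t) = $211,000 + $141,558.44 = $352,558.44.

$352,558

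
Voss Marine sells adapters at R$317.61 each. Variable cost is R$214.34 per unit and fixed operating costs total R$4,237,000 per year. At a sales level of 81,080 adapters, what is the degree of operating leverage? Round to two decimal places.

Total contribution margin = 81,080 × R$103.27 = R$8,373,131.60.
EBIT = R$8,373,131.60 − R$4,237,000 = R$4,136,131.60.
So DOL = total CM / EBIT = R$8,373,131.60 / R$4,136,131.60 = 2.0244.

2.02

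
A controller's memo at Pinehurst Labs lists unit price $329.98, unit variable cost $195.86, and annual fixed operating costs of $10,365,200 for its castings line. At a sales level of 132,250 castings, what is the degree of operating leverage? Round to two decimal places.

2.41

Total contribution margin = 132,250 × $134.12 = $17,737,370.00.
Operating income = contribution − fixed costs = $17,737,370.00 − $10,365,200 = $7,372,170.00.
DOL = contribution ÷ EBIT = $17,737,370.00 ÷ $7,372,170.00 = 2.4060.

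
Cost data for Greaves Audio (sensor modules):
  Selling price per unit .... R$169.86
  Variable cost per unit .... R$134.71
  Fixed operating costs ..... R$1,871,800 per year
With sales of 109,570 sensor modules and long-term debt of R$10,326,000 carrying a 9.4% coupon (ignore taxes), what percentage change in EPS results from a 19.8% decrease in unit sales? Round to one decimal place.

-75.6%

At 109,570 units, contribution = 109,570 × R$35.15 = R$3,851,385.50.
EBIT = R$3,851,385.50 − R$1,871,800 = R$1,979,585.50.
Interest = R$970,644.00, so EBIT − I = R$1,008,941.50.
Degree of combined leverage = contribution ÷ (EBIT − I) = R$3,851,385.50 ÷ R$1,008,941.50 = 3.8173.
EPS therefore changes by 3.8173 × (-19.8%) = -75.6%.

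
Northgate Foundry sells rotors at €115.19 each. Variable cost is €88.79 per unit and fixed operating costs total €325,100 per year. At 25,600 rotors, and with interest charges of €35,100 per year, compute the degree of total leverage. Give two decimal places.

2.14

Contribution at this volume is 25,600 × €26.40 = €675,840.00.
Subtracting fixed costs: EBIT = €675,840.00 − €325,100 = €350,740.00. Interest = €35,100.00, so EBIT − I = €315,640.00.
Degree of total leverage = total CM / (EBIT − interest) = €675,840.00 / €315,640.00 = 2.1412.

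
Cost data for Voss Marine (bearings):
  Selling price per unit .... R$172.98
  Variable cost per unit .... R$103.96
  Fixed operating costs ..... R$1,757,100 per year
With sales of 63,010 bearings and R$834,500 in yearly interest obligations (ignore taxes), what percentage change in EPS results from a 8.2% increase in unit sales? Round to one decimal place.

+20.3%

Total contribution margin = 63,010 × R$69.02 = R$4,348,950.20.
EBIT = R$4,348,950.20 − R$1,757,100 = R$2,591,850.20.
After interest of R$834,500.00, pre-tax earnings = R$1,757,350.20.
DCL = total CM / (EBIT − I) = R$4,348,950.20 / R$1,757,350.20 = 2.4747.
EPS therefore changes by 2.4747 × (+8.2%) = +20.3%.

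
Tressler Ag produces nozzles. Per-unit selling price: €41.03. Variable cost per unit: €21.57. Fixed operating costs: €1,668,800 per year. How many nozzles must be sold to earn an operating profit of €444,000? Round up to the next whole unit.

108,572 nozzles

Each unit contributes €41.03 − €21.57 = €19.46.
Required volume = (fixed costs + target profit) ÷ CM = (€1,668,800 + €444,000) ÷ €19.46 = 108,571.43, so 108,572 nozzles.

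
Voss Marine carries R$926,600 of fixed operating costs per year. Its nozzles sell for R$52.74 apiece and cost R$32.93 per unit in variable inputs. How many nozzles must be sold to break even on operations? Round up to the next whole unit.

46,775 nozzles

Each unit contributes R$52.74 − R$32.93 = R$19.81.
Units to break even: R$926,600 ÷ R$19.81 = 46,774.36, rounded up to 46,775.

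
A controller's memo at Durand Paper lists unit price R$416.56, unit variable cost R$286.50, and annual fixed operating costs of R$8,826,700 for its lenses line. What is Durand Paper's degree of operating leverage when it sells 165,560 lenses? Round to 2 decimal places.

At 165,560 units, contribution = 165,560 × R$130.06 = R$21,532,733.60.
Operating income = contribution − fixed costs = R$21,532,733.60 − R$8,826,700 = R$12,706,033.60.
DOL = contribution ÷ EBIT = R$21,532,733.60 ÷ R$12,706,033.60 = 1.6947.

1.69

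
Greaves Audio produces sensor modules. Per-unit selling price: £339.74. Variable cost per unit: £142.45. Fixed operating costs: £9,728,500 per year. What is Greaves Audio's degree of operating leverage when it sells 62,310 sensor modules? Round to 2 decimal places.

4.79

At 62,310 units, contribution = 62,310 × £197.29 = £12,293,139.90.
Subtracting fixed costs: EBIT = £12,293,139.90 − £9,728,500 = £2,564,639.90.
So DOL = total CM / EBIT = £12,293,139.90 / £2,564,639.90 = 4.7933.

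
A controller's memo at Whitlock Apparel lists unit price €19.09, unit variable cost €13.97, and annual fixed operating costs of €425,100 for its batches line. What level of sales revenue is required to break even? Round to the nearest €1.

€1,584,992

Contribution margin per unit = €19.09 − €13.97 = €5.12, a CM ratio of €5.12 ÷ €19.09 = 0.2682.
Break-even sales = FC ÷ CM ratio = €425,100 × €19.09 / €5.12 = €1,584,992.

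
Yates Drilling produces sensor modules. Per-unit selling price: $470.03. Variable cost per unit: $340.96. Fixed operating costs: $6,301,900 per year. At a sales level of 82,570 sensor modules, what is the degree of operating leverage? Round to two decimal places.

2.45

At 82,570 units, contribution = 82,570 × $129.07 = $10,657,309.90.
EBIT = $10,657,309.90 − $6,301,900 = $4,355,409.90.
Degree of operating leverage = $10,657,309.90 / $4,355,409.90 = 2.4469.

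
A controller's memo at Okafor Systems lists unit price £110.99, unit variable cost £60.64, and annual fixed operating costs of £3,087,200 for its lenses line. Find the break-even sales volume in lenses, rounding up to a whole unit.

61,315 lenses

Unit CM = price − variable cost = £110.99 − £60.64 = £50.35.
Break-even volume = fixed costs ÷ CM per unit = £3,087,200 ÷ £50.35 = 61,314.80, so 61,315 lenses.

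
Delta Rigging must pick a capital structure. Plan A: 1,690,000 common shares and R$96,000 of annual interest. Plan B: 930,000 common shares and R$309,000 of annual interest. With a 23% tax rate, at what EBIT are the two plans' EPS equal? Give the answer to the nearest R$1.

At indifference, (EBIT − 96,000)(1 − t)/1,690,000 = (EBIT − 309,000)(1 − t)/930,000.
The (1 − t) factor cancels: (EBIT − 96,000) × 930,000 = (EBIT − 309,000) × 1,690,000.
EBIT × (1,690,000 − 930,000) = 309,000 × 1,690,000 − 96,000 × 930,000 = 432,930,000,000, so EBIT = 432,930,000,000 ÷ 760,000 = 569,644.74.

R$569,645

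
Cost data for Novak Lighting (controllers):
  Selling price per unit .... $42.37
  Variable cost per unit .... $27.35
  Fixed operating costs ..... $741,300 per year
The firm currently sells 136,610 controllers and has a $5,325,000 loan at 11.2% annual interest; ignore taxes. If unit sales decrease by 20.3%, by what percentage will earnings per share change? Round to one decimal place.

-58.3%

At 136,610 units, contribution = 136,610 × $15.02 = $2,051,882.20.
Subtracting fixed costs: EBIT = $2,051,882.20 − $741,300 = $1,310,582.20.
Interest = $596,400.00, so EBIT − I = $714,182.20.
Degree of combined leverage = contribution ÷ (EBIT − I) = $2,051,882.20 ÷ $714,182.20 = 2.8731.
EPS therefore changes by 2.8731 × (-20.3%) = -58.3%.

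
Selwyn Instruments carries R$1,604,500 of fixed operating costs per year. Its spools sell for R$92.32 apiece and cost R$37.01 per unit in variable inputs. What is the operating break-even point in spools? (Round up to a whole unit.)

29,010 spools

Each unit contributes R$92.32 − R$37.01 = R$55.31.
Break-even volume = fixed costs ÷ CM per unit = R$1,604,500 ÷ R$55.31 = 29,009.22, so 29,010 spools.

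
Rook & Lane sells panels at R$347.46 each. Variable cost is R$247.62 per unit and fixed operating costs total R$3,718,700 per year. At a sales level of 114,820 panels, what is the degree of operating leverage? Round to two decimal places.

1.48

At 114,820 units, contribution = 114,820 × R$99.84 = R$11,463,628.80.
EBIT = R$11,463,628.80 − R$3,718,700 = R$7,744,928.80.
DOL = contribution ÷ EBIT = R$11,463,628.80 ÷ R$7,744,928.80 = 1.4801.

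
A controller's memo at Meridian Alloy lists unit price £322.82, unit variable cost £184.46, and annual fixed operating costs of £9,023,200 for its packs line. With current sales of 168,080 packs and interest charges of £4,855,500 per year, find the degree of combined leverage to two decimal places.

Contribution at this volume is 168,080 × £138.36 = £23,255,548.80.
EBIT = £23,255,548.80 − £9,023,200 = £14,232,348.80. Interest = £4,855,500.00, so EBIT − I = £9,376,848.80.
DCL = contribution ÷ (EBIT − I) = £23,255,548.80 ÷ £9,376,848.80 = 2.4801.

2.48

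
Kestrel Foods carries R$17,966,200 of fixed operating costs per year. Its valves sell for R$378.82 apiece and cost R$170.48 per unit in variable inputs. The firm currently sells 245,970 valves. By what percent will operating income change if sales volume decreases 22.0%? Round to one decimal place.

-33.9%

At 245,970 units, contribution = 245,970 × R$208.34 = R$51,245,389.80.
EBIT = R$51,245,389.80 − R$17,966,200 = R$33,279,189.80.
DOL = contribution ÷ EBIT = R$51,245,389.80 ÷ R$33,279,189.80 = 1.5399.
%ΔEBIT = DOL × %ΔSales = 1.5399 × -22.0% = -33.9%.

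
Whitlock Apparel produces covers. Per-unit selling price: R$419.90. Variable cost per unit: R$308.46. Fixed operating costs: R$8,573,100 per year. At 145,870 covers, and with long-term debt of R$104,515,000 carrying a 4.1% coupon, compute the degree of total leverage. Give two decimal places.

Contribution at this volume is 145,870 × R$111.44 = R$16,255,752.80.
Operating income = contribution − fixed costs = R$16,255,752.80 − R$8,573,100 = R$7,682,652.80. Interest = R$4,285,115.00, so EBIT − I = R$3,397,537.80.
Degree of total leverage = total CM / (EBIT − interest) = R$16,255,752.80 / R$3,397,537.80 = 4.7846.

4.78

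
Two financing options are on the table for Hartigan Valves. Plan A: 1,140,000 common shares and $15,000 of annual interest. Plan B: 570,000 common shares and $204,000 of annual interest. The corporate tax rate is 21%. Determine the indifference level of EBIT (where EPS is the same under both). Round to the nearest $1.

$393,000

At indifference, (EBIT − 15,000)(1 − t)/1,140,000 = (EBIT − 204,000)(1 − t)/570,000.
The (1 − t) factor cancels: (EBIT − 15,000) × 570,000 = (EBIT − 204,000) × 1,140,000.
EBIT × (1,140,000 − 570,000) = 204,000 × 1,140,000 − 15,000 × 570,000 = 224,010,000,000, so EBIT = 224,010,000,000 ÷ 570,000 = 393,000.00.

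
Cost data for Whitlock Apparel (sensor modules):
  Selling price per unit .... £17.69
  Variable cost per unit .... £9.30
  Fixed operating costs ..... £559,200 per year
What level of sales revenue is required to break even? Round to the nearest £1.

Contribution margin per unit = £17.69 − £9.30 = £8.39, a CM ratio of £8.39 ÷ £17.69 = 0.4743.
Break-even revenue = fixed costs × price ÷ CM = £559,200 × £17.69 ÷ £8.39 = £1,179,052.

£1,179,052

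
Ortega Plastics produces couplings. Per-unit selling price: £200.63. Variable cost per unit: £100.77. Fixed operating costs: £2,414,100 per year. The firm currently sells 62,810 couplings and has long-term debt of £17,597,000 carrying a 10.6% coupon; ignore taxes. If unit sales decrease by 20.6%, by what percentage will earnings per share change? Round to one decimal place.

-64.8%

At 62,810 units, contribution = 62,810 × £99.86 = £6,272,206.60.
Subtracting fixed costs: EBIT = £6,272,206.60 − £2,414,100 = £3,858,106.60.
Interest = £1,865,282.00, so EBIT − I = £1,992,824.60.
Degree of combined leverage = contribution ÷ (EBIT − I) = £6,272,206.60 ÷ £1,992,824.60 = 3.1474.
%ΔEPS = DCL × %ΔSales = 3.1474 × -20.6% = -64.8%.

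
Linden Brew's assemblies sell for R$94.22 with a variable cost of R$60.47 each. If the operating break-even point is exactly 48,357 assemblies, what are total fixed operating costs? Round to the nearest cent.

Unit CM = price − variable cost = R$94.22 − R$60.47 = R$33.75.
Since BE = FC / CM, FC = 48,357 × R$33.75 = R$1,632,048.75.

R$1,632,048.75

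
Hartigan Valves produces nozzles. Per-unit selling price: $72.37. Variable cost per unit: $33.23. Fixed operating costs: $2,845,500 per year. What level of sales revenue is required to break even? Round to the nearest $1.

$5,261,340

CM per unit = $72.37 − $33.23 = $39.14; CM ratio = $39.14 / $72.37 = 0.5408.
Break-even sales = FC ÷ CM ratio = $2,845,500 × $72.37 / $39.14 = $5,261,340.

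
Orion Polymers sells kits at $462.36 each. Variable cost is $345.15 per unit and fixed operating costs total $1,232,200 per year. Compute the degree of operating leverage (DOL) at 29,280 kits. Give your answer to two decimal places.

Total contribution margin = 29,280 × $117.21 = $3,431,908.80.
Operating income = contribution − fixed costs = $3,431,908.80 − $1,232,200 = $2,199,708.80.
DOL = contribution ÷ EBIT = $3,431,908.80 ÷ $2,199,708.80 = 1.5602.

1.56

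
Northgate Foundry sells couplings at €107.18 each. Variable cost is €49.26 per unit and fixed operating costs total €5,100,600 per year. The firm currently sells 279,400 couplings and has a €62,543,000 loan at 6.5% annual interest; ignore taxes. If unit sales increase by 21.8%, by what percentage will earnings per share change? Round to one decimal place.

At 279,400 units, contribution = 279,400 × €57.92 = €16,182,848.00.
Operating income = contribution − fixed costs = €16,182,848.00 − €5,100,600 = €11,082,248.00.
Interest = €4,065,295.00, so EBIT − I = €7,016,953.00.
Degree of combined leverage = contribution ÷ (EBIT − I) = €16,182,848.00 ÷ €7,016,953.00 = 2.3063.
%ΔEPS = DCL × %ΔSales = 2.3063 × +21.8% = +50.3%.

+50.3%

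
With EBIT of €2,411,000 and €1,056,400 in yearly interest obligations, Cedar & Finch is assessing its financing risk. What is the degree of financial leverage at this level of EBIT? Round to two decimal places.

1.78

Annual interest charges come to €1,056,400.00.
DFL = EBIT ÷ (EBIT − I) = €2,411,000 ÷ (€2,411,000 − €1,056,400.00) = €2,411,000 ÷ €1,354,600.00 = 1.7799.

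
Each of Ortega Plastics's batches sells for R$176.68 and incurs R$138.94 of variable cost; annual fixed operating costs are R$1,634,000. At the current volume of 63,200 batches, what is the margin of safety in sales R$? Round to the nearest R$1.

Contribution margin per unit = R$176.68 − R$138.94 = R$37.74. Break-even units = R$1,634,000 ÷ R$37.74 = 43,296.24; break-even revenue = 43,296.24 × R$176.68 = R$7,649,579.23.
Current sales = 63,200 × R$176.68 = R$11,166,176.00.
Margin of safety = R$11,166,176.00 − R$7,649,579.23 = R$3,516,597.

R$3,516,597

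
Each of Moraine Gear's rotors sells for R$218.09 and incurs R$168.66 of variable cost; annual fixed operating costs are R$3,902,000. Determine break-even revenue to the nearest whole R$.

CM per unit = R$218.09 − R$168.66 = R$49.43; CM ratio = R$49.43 / R$218.09 = 0.2266.
Break-even sales = FC ÷ CM ratio = R$3,902,000 × R$218.09 / R$49.43 = R$17,216,006.

R$17,216,006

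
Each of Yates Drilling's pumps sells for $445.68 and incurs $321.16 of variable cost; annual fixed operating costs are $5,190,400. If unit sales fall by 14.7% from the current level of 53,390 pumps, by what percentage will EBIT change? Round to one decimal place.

At 53,390 units, contribution = 53,390 × $124.52 = $6,648,122.80.
EBIT = $6,648,122.80 − $5,190,400 = $1,457,722.80.
Degree of operating leverage = $6,648,122.80 / $1,457,722.80 = 4.5606.
Operating income changes by 4.5606 × -14.7% = -67.0%.

-67.0%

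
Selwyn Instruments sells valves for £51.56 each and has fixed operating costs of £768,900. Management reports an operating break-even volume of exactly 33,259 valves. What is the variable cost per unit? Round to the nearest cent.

£28.44

Contribution per unit must be FC / Q = £768,900 / 33,259 = £23.1186.
Hence VC = price − CM = £51.56 − £23.1186 = £28.44.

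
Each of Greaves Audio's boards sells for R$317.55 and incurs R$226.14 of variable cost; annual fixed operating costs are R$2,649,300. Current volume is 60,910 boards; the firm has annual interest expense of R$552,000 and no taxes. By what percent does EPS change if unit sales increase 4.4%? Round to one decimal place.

+10.4%

Total contribution margin = 60,910 × R$91.41 = R$5,567,783.10.
EBIT = R$5,567,783.10 − R$2,649,300 = R$2,918,483.10.
After interest of R$552,000.00, pre-tax earnings = R$2,366,483.10.
Degree of combined leverage = contribution ÷ (EBIT − I) = R$5,567,783.10 ÷ R$2,366,483.10 = 2.3528.
EPS therefore changes by 2.3528 × (+4.4%) = +10.4%.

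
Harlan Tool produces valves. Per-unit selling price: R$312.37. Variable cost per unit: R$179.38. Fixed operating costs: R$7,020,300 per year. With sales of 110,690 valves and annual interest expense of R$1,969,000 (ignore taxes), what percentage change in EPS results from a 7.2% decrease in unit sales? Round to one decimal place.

Contribution at this volume is 110,690 × R$132.99 = R$14,720,663.10.
EBIT = R$14,720,663.10 − R$7,020,300 = R$7,700,363.10.
Interest = R$1,969,000.00, so EBIT − I = R$5,731,363.10.
DCL = total CM / (EBIT − I) = R$14,720,663.10 / R$5,731,363.10 = 2.5684.
%ΔEPS = DCL × %ΔSales = 2.5684 × -7.2% = -18.5%.

-18.5%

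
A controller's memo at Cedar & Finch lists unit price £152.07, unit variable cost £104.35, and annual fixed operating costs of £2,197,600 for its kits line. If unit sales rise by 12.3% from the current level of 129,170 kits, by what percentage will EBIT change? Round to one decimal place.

+19.1%

Contribution at this volume is 129,170 × £47.72 = £6,163,992.40.
Operating income = contribution − fixed costs = £6,163,992.40 − £2,197,600 = £3,966,392.40.
DOL = contribution ÷ EBIT = £6,163,992.40 ÷ £3,966,392.40 = 1.5541.
So EBIT moves 1.5541 × (+12.3%) = +19.1%.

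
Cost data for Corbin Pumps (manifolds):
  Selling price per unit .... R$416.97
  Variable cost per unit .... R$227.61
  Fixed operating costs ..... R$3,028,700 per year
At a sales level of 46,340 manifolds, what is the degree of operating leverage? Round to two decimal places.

1.53

Contribution at this volume is 46,340 × R$189.36 = R$8,774,942.40.
EBIT = R$8,774,942.40 − R$3,028,700 = R$5,746,242.40.
So DOL = total CM / EBIT = R$8,774,942.40 / R$5,746,242.40 = 1.5271.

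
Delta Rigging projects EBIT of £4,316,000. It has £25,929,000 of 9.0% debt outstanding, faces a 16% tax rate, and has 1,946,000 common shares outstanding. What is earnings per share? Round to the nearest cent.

£0.86

Interest = £2,333,610.00, so EBT = £4,316,000 − £2,333,610.00 = £1,982,390.00.
Net income = £1,982,390.00 × (1 − 0.16) = £1,665,207.60.
EPS = £1,665,207.60 ÷ 1,946,000 = £0.86.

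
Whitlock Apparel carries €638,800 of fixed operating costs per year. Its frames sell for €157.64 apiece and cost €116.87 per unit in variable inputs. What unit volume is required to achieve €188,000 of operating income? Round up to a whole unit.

Contribution margin per unit = €157.64 − €116.87 = €40.77.
Units = (FC + target) / CM = (€638,800 + €188,000) / €40.77 = 20,279.62, so 20,280 frames.

20,280 frames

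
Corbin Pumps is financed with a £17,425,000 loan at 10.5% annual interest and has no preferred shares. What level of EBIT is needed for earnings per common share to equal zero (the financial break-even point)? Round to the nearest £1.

Annual interest = 10.5% × £17,425,000 = £1,829,625.00.
Without preferred stock the financial break-even is simply EBIT = interest = £1,829,625.00.

£1,829,625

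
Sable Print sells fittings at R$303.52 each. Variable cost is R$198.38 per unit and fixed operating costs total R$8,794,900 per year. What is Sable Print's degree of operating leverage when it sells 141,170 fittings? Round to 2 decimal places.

Total contribution margin = 141,170 × R$105.14 = R$14,842,613.80.
EBIT = R$14,842,613.80 − R$8,794,900 = R$6,047,713.80.
Degree of operating leverage = R$14,842,613.80 / R$6,047,713.80 = 2.4543.

2.45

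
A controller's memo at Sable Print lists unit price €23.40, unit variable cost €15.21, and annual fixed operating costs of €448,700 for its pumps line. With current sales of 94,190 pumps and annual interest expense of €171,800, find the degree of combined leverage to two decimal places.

5.11

At 94,190 units, contribution = 94,190 × €8.19 = €771,416.10.
Subtracting fixed costs: EBIT = €771,416.10 − €448,700 = €322,716.10. Interest = €171,800.00, so EBIT − I = €150,916.10.
Degree of total leverage = total CM / (EBIT − interest) = €771,416.10 / €150,916.10 = 5.1116.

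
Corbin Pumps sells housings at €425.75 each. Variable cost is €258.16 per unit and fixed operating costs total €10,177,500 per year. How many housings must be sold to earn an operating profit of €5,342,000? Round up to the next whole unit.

92,604 housings

Each unit contributes €425.75 − €258.16 = €167.59.
Need Q such that Q × €167.59 − €10,177,500 = €5,342,000, i.e. Q = €15,519,500 / €167.59 = 92,603.97 → 92,604.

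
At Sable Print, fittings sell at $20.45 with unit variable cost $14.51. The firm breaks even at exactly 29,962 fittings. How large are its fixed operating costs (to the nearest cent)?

Contribution margin per unit = $20.45 − $14.51 = $5.94.
Fixed costs = break-even units × CM = 29,962 × $5.94 = $177,974.28.

$177,974.28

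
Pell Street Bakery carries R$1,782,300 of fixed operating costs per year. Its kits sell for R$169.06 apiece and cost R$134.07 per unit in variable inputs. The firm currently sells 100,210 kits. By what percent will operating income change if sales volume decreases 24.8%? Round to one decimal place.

Total contribution margin = 100,210 × R$34.99 = R$3,506,347.90.
Operating income = contribution − fixed costs = R$3,506,347.90 − R$1,782,300 = R$1,724,047.90.
So DOL = total CM / EBIT = R$3,506,347.90 / R$1,724,047.90 = 2.0338.
%ΔEBIT = DOL × %ΔSales = 2.0338 × -24.8% = -50.4%.

-50.4%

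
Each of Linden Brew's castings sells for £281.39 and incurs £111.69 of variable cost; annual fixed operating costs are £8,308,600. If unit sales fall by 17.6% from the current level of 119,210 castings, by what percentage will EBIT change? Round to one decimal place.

Contribution at this volume is 119,210 × £169.70 = £20,229,937.00.
Subtracting fixed costs: EBIT = £20,229,937.00 − £8,308,600 = £11,921,337.00.
So DOL = total CM / EBIT = £20,229,937.00 / £11,921,337.00 = 1.6970.
%ΔEBIT = DOL × %ΔSales = 1.6970 × -17.6% = -29.9%.

-29.9%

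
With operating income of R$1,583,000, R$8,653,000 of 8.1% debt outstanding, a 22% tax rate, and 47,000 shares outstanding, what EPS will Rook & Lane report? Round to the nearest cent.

Interest = R$700,893.00, so EBT = R$1,583,000 − R$700,893.00 = R$882,107.00.
After tax at 22%: net income = R$882,107.00 × 0.78 = R$688,043.46.
EPS = R$688,043.46 ÷ 47,000 = R$14.64.

R$14.64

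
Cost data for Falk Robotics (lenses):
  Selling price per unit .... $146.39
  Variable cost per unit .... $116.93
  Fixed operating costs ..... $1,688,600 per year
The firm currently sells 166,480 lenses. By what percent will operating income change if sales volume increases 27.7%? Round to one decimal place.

Total contribution margin = 166,480 × $29.46 = $4,904,500.80.
Operating income = contribution − fixed costs = $4,904,500.80 − $1,688,600 = $3,215,900.80.
So DOL = total CM / EBIT = $4,904,500.80 / $3,215,900.80 = 1.5251.
%ΔEBIT = DOL × %ΔSales = 1.5251 × +27.7% = +42.2%.

+42.2%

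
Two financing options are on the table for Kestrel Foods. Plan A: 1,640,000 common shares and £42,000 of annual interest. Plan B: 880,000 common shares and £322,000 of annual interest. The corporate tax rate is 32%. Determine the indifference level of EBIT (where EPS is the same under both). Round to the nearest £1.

£646,211

Set EPS_A = EPS_B: (EBIT − £42,000)(1 − 0.32) ÷ 1,640,000 = (EBIT − £322,000)(1 − 0.32) ÷ 880,000.
Cancelling (1 − t) and cross-multiplying: 880,000·(EBIT − 42,000) = 1,640,000·(EBIT − 322,000).
EBIT × (1,640,000 − 880,000) = 322,000 × 1,640,000 − 42,000 × 880,000 = 491,120,000,000, so EBIT = 491,120,000,000 ÷ 760,000 = 646,210.53.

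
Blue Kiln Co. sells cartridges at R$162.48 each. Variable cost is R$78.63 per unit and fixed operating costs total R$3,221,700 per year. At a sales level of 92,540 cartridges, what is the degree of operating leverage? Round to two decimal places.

1.71

Total contribution margin = 92,540 × R$83.85 = R$7,759,479.00.
Operating income = contribution − fixed costs = R$7,759,479.00 − R$3,221,700 = R$4,537,779.00.
Degree of operating leverage = R$7,759,479.00 / R$4,537,779.00 = 1.7100.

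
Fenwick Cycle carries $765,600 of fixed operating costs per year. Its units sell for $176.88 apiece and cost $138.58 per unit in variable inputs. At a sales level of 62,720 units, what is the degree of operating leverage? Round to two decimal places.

Total contribution margin = 62,720 × $38.30 = $2,402,176.00.
Subtracting fixed costs: EBIT = $2,402,176.00 − $765,600 = $1,636,576.00.
So DOL = total CM / EBIT = $2,402,176.00 / $1,636,576.00 = 1.4678.

1.47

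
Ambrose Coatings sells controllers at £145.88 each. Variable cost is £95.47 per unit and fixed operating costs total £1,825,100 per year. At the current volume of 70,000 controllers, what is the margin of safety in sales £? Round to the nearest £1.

£4,929,997

Each unit contributes £145.88 − £95.47 = £50.41. Break-even units = £1,825,100 ÷ £50.41 = 36,205.12; break-even revenue = 36,205.12 × £145.88 = £5,281,602.62.
Actual sales revenue = 70,000 × £145.88 = £10,211,600.00.
Margin of safety = £10,211,600.00 − £5,281,602.62 = £4,929,997.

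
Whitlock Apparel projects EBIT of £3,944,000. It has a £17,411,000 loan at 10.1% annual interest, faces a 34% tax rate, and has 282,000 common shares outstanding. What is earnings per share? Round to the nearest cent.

£5.11

Interest = £1,758,511.00, so EBT = £3,944,000 − £1,758,511.00 = £2,185,489.00.
Net income = £2,185,489.00 × (1 − 0.34) = £1,442,422.74.
EPS = £1,442,422.74 ÷ 282,000 = £5.11.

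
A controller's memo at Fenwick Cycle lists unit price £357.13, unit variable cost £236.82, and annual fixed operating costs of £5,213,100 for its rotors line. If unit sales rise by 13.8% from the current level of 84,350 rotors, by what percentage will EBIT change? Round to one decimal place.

+28.4%

Contribution at this volume is 84,350 × £120.31 = £10,148,148.50.
EBIT = £10,148,148.50 − £5,213,100 = £4,935,048.50.
Degree of operating leverage = £10,148,148.50 / £4,935,048.50 = 2.0563.
So EBIT moves 2.0563 × (+13.8%) = +28.4%.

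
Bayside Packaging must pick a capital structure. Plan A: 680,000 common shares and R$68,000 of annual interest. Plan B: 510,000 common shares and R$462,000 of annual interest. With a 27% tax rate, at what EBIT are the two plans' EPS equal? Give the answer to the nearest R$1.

At indifference, (EBIT − 68,000)(1 − t)/680,000 = (EBIT − 462,000)(1 − t)/510,000.
Cancelling (1 − t) and cross-multiplying: 510,000·(EBIT − 68,000) = 680,000·(EBIT − 462,000).
EBIT × (680,000 − 510,000) = 462,000 × 680,000 − 68,000 × 510,000 = 279,480,000,000, so EBIT = 279,480,000,000 ÷ 170,000 = 1,644,000.00.

R$1,644,000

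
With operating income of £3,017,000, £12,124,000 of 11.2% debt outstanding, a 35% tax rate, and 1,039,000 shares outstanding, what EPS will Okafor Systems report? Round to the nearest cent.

£1.04

Pre-tax income = £3,017,000 − £1,357,888.00 = £1,659,112.00.
Net income = £1,659,112.00 × (1 − 0.35) = £1,078,422.80.
EPS = £1,078,422.80 ÷ 1,039,000 = £1.04.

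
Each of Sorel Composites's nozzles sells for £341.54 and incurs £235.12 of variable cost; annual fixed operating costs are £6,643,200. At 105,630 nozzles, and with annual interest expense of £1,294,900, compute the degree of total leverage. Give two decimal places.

At 105,630 units, contribution = 105,630 × £106.42 = £11,241,144.60.
EBIT = £11,241,144.60 − £6,643,200 = £4,597,944.60. Interest = £1,294,900.00, so EBIT − I = £3,303,044.60.
Degree of total leverage = total CM / (EBIT − interest) = £11,241,144.60 / £3,303,044.60 = 3.4033.

3.40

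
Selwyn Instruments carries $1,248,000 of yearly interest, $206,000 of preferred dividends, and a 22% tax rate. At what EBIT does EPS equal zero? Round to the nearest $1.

Preferred dividends are paid after tax, so their pre-tax equivalent is $206,000 ÷ (1 − 0.22) = $264,102.56.
Financial break-even EBIT = interest + D_p ÷ (1 − t) = $1,248,000 + $264,102.56 = $1,512,102.56.

$1,512,103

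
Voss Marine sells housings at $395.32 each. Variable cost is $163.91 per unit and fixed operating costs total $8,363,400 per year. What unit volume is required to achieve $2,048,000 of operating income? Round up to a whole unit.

44,992 housings

Contribution margin per unit = $395.32 − $163.91 = $231.41.
Required volume = (fixed costs + target profit) ÷ CM = ($8,363,400 + $2,048,000) ÷ $231.41 = 44,991.14, so 44,992 housings.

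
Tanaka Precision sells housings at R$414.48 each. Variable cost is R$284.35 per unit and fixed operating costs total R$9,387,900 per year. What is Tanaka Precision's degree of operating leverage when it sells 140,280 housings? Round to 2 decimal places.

At 140,280 units, contribution = 140,280 × R$130.13 = R$18,254,636.40.
Subtracting fixed costs: EBIT = R$18,254,636.40 − R$9,387,900 = R$8,866,736.40.
Degree of operating leverage = R$18,254,636.40 / R$8,866,736.40 = 2.0588.

2.06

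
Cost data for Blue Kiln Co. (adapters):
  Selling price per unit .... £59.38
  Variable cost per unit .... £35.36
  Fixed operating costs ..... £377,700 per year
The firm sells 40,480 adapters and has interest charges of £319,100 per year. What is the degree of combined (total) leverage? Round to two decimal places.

At 40,480 units, contribution = 40,480 × £24.02 = £972,329.60.
Operating income = contribution − fixed costs = £972,329.60 − £377,700 = £594,629.60. Interest = £319,100.00, so EBIT − I = £275,529.60.
Degree of total leverage = total CM / (EBIT − interest) = £972,329.60 / £275,529.60 = 3.5289.

3.53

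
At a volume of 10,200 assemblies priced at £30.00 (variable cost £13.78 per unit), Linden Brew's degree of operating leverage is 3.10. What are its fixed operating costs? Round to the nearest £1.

£112,075

Contribution at this volume is 10,200 × £16.22 = £165,444.00.
Since DOL = CM ÷ EBIT, EBIT = £165,444.00 ÷ 3.10 = £53,369.03.
Fixed costs = CM − EBIT = £165,444.00 − £53,369.03 = £112,075.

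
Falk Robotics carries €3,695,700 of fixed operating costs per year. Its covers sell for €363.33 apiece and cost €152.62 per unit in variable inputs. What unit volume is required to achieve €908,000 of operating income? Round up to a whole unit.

Contribution margin per unit = €363.33 − €152.62 = €210.71.
Need Q such that Q × €210.71 − €3,695,700 = €908,000, i.e. Q = €4,603,700 / €210.71 = 21,848.51 → 21,849.

21,849 covers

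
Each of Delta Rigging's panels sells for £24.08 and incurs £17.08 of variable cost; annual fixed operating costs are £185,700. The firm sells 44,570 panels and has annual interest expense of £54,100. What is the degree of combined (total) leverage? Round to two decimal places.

Contribution at this volume is 44,570 × £7.00 = £311,990.00.
Operating income = contribution − fixed costs = £311,990.00 − £185,700 = £126,290.00. Interest = £54,100.00.
DOL = £311,990.00 ÷ £126,290.00 = 2.4704; DFL = £126,290.00 ÷ £72,190.00 = 1.7494.
DCL = DOL × DFL = 2.4704 × 1.7494 = 4.3217.

4.32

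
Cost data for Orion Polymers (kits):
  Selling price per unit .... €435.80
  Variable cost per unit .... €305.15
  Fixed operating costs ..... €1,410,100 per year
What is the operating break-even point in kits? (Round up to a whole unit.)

Contribution margin per unit = €435.80 − €305.15 = €130.65.
Units to break even: €1,410,100 ÷ €130.65 = 10,792.96, rounded up to 10,793.

10,793 kits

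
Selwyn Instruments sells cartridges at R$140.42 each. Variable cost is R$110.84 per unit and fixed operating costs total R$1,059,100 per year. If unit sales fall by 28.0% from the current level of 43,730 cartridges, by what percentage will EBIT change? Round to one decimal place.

At 43,730 units, contribution = 43,730 × R$29.58 = R$1,293,533.40.
EBIT = R$1,293,533.40 − R$1,059,100 = R$234,433.40.
So DOL = total CM / EBIT = R$1,293,533.40 / R$234,433.40 = 5.5177.
Operating income changes by 5.5177 × -28.0% = -154.5%.

-154.5%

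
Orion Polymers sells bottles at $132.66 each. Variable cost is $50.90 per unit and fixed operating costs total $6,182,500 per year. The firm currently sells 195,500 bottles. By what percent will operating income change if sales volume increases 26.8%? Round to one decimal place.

Contribution at this volume is 195,500 × $81.76 = $15,984,080.00.
Subtracting fixed costs: EBIT = $15,984,080.00 − $6,182,500 = $9,801,580.00.
DOL = contribution ÷ EBIT = $15,984,080.00 ÷ $9,801,580.00 = 1.6308.
So EBIT moves 1.6308 × (+26.8%) = +43.7%.

+43.7%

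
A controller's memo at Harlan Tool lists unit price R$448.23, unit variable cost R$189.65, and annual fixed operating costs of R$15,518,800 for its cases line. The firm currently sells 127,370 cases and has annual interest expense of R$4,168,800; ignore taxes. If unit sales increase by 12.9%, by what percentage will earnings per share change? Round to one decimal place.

+32.1%

Contribution at this volume is 127,370 × R$258.58 = R$32,935,334.60.
Operating income = contribution − fixed costs = R$32,935,334.60 − R$15,518,800 = R$17,416,534.60.
After interest of R$4,168,800.00, pre-tax earnings = R$13,247,734.60.
Degree of combined leverage = contribution ÷ (EBIT − I) = R$32,935,334.60 ÷ R$13,247,734.60 = 2.4861.
%ΔEPS = DCL × %ΔSales = 2.4861 × +12.9% = +32.1%.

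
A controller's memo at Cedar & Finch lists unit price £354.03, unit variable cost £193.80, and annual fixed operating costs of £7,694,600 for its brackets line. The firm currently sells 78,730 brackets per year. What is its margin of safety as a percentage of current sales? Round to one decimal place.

Contribution margin per unit = £354.03 − £193.80 = £160.23. Break-even units = £7,694,600 ÷ £160.23 = 48,022.22; break-even revenue = 48,022.22 × £354.03 = £17,001,305.86.
Current sales = 78,730 × £354.03 = £27,872,781.90.
Margin of safety = (£27,872,781.90 − £17,001,305.86) ÷ £27,872,781.90 = 39.0%.

39.0%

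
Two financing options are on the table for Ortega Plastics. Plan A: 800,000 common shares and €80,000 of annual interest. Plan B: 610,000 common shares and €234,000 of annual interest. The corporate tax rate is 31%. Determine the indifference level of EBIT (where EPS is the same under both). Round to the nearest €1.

€728,421

At indifference, (EBIT − 80,000)(1 − t)/800,000 = (EBIT − 234,000)(1 − t)/610,000.
The (1 − t) factor cancels: (EBIT − 80,000) × 610,000 = (EBIT − 234,000) × 800,000.
EBIT × (800,000 − 610,000) = 234,000 × 800,000 − 80,000 × 610,000 = 138,400,000,000, so EBIT = 138,400,000,000 ÷ 190,000 = 728,421.05.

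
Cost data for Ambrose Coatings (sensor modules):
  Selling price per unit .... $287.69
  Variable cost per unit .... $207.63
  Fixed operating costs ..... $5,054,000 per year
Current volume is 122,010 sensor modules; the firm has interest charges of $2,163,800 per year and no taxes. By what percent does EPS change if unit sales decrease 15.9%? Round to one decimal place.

At 122,010 units, contribution = 122,010 × $80.06 = $9,768,120.60.
EBIT = $9,768,120.60 − $5,054,000 = $4,714,120.60.
After interest of $2,163,800.00, pre-tax earnings = $2,550,320.60.
DCL = total CM / (EBIT − I) = $9,768,120.60 / $2,550,320.60 = 3.8302.
EPS therefore changes by 3.8302 × (-15.9%) = -60.9%.

-60.9%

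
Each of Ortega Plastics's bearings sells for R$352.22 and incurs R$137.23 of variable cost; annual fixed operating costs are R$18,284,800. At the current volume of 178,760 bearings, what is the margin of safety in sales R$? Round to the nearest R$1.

Each unit contributes R$352.22 − R$137.23 = R$214.99. Break-even units = R$18,284,800 ÷ R$214.99 = 85,049.54; break-even revenue = 85,049.54 × R$352.22 = R$29,956,147.99.
Current sales = 178,760 × R$352.22 = R$62,962,847.20.
Margin of safety = R$62,962,847.20 − R$29,956,147.99 = R$33,006,699.

R$33,006,699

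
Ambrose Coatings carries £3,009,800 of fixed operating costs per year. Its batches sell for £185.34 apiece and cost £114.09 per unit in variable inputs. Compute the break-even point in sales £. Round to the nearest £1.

£7,829,282

CM per unit = £185.34 − £114.09 = £71.25; CM ratio = £71.25 / £185.34 = 0.3844.
Break-even revenue = fixed costs × price ÷ CM = £3,009,800 × £185.34 ÷ £71.25 = £7,829,282.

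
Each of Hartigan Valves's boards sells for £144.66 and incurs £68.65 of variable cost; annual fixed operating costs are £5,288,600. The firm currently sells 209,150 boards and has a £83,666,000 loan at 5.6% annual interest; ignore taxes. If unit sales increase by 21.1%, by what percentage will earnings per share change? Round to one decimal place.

Contribution at this volume is 209,150 × £76.01 = £15,897,491.50.
EBIT = £15,897,491.50 − £5,288,600 = £10,608,891.50.
Interest = £4,685,296.00, so EBIT − I = £5,923,595.50.
Degree of combined leverage = contribution ÷ (EBIT − I) = £15,897,491.50 ÷ £5,923,595.50 = 2.6838.
%ΔEPS = DCL × %ΔSales = 2.6838 × +21.1% = +56.6%.

+56.6%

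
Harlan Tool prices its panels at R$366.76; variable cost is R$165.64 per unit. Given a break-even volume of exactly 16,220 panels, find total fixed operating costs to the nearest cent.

Contribution margin per unit = R$366.76 − R$165.64 = R$201.12.
Since BE = FC / CM, FC = 16,220 × R$201.12 = R$3,262,166.40.

R$3,262,166.40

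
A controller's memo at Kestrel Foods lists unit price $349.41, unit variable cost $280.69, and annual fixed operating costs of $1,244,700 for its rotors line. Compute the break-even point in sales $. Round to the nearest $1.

CM per unit = $349.41 − $280.69 = $68.72; CM ratio = $68.72 / $349.41 = 0.1967.
Break-even revenue = fixed costs × price ÷ CM = $1,244,700 × $349.41 ÷ $68.72 = $6,328,734.

$6,328,734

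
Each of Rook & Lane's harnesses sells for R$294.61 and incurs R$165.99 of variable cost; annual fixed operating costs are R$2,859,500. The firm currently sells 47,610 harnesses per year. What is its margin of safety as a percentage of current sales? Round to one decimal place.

Each unit contributes R$294.61 − R$165.99 = R$128.62. Break-even units = R$2,859,500 ÷ R$128.62 = 22,232.16; break-even revenue = 22,232.16 × R$294.61 = R$6,549,815.70.
Actual sales revenue = 47,610 × R$294.61 = R$14,026,382.10.
Margin of safety = (R$14,026,382.10 − R$6,549,815.70) ÷ R$14,026,382.10 = 53.3%.

53.3%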